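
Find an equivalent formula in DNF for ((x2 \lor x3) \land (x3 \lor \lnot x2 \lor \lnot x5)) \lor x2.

((x2 \lor x3) \land (x3 \lor \lnot x2 \lor \lnot x5)) \lor x2
= (x2 \land x3) \lor (x2 \land \lnot x2) \lor (x2 \land \lnot x5) \lor (x3 \land x3) \lor (x3 \land \lnot x2) \lor (x3 \land \lnot x5) \lor x2
= x3 \lor x2

x3 \lor x2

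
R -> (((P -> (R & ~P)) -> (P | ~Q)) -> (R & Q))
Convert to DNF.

R -> (((P -> (R & ~P)) -> (P | ~Q)) -> (R & Q))
⇔ ~R | (((P -> (R & ~P)) -> (P | ~Q)) -> (R & Q))   — eliminate ->
⇔ ~R | ~((P -> (R & ~P)) -> (P | ~Q)) | (R & Q)   — eliminate ->
⇔ ~R | ~(~(P -> (R & ~P)) | P | ~Q) | (R & Q)   — eliminate ->
⇔ ~R | ~(~(~P | (R & ~P)) | P | ~Q) | (R & Q)   — eliminate ->
⇔ ~R | (~~(~P | (R & ~P)) & ~P & ~~Q) | (R & Q)   — De Morgan
⇔ ~R | ((~P | (R & ~P)) & ~P & ~~Q) | (R & Q)   — double negation
⇔ ~R | ((~P | (R & ~P)) & ~P & Q) | (R & Q)   — double negation
⇔ ~R | (~P & ~P & Q) | (R & ~P & ~P & Q) | (R & Q)   — distribute & over |
⇔ ~R | (~P & Q) | (R & Q)   — simplify

~R | (~P & Q) | (R & Q)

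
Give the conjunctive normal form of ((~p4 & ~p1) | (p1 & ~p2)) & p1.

((~p4 & ~p1) | (p1 & ~p2)) & p1
⇔ (~p4 | p1) & (~p4 | ~p2) & (~p1 | p1) & (~p1 | ~p2) & p1   [distribute | over &]
⇔ (~p4 | ~p2) & (~p1 | ~p2) & p1   [simplify]

(~p4 | ~p2) & (~p1 | ~p2) & p1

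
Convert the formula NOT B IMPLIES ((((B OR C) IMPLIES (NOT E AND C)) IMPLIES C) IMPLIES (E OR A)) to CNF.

NOT B IMPLIES ((((B OR C) IMPLIES (NOT E AND C)) IMPLIES C) IMPLIES (E OR A))
= NOT NOT B OR ((((B OR C) IMPLIES (NOT E AND C)) IMPLIES C) IMPLIES (E OR A))   [eliminate IMPLIES]
= NOT NOT B OR NOT (((B OR C) IMPLIES (NOT E AND C)) IMPLIES C) OR E OR A   [eliminate IMPLIES]
= NOT NOT B OR NOT (NOT ((B OR C) IMPLIES (NOT E AND C)) OR C) OR E OR A   [eliminate IMPLIES]
= NOT NOT B OR NOT (NOT (NOT (B OR C) OR (NOT E AND C)) OR C) OR E OR A   [eliminate IMPLIES]
= B OR NOT (NOT (NOT (B OR C) OR (NOT E AND C)) OR C) OR E OR A   [double negation]
= B OR (NOT NOT (NOT (B OR C) OR (NOT E AND C)) AND NOT C) OR E OR A   [De Morgan]
= B OR ((NOT (B OR C) OR (NOT E AND C)) AND NOT C) OR E OR A   [double negation]
= B OR (((NOT B AND NOT C) OR (NOT E AND C)) AND NOT C) OR E OR A   [De Morgan]
= (B OR NOT B OR NOT E OR E OR A) AND (B OR NOT B OR C OR E OR A) AND (B OR NOT C OR NOT E OR E OR A) AND (B OR NOT C OR C OR E OR A) AND (B OR NOT C OR E OR A)   [distribute OR over AND]
= B OR NOT C OR E OR A   [simplify]

B OR NOT C OR E OR A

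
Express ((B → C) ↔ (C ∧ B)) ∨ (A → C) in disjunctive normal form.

(B ∧ ¬C) ∨ ¬A ∨ C

((B → C) ↔ (C ∧ B)) ∨ (A → C)
⇔ (((B → C) → (C ∧ B)) ∧ ((C ∧ B) → (B → C))) ∨ (A → C)
⇔ ((¬(B → C) ∨ (C ∧ B)) ∧ ((C ∧ B) → (B → C))) ∨ (A → C)
⇔ ((¬(¬B ∨ C) ∨ (C ∧ B)) ∧ ((C ∧ B) → (B → C))) ∨ (A → C)
⇔ ((¬(¬B ∨ C) ∨ (C ∧ B)) ∧ (¬(C ∧ B) ∨ (B → C))) ∨ (A → C)
⇔ ((¬(¬B ∨ C) ∨ (C ∧ B)) ∧ (¬(C ∧ B) ∨ ¬B ∨ C)) ∨ (A → C)
⇔ ((¬(¬B ∨ C) ∨ (C ∧ B)) ∧ (¬(C ∧ B) ∨ ¬B ∨ C)) ∨ ¬A ∨ C
⇔ (((¬¬B ∧ ¬C) ∨ (C ∧ B)) ∧ (¬(C ∧ B) ∨ ¬B ∨ C)) ∨ ¬A ∨ C
⇔ (((B ∧ ¬C) ∨ (C ∧ B)) ∧ (¬(C ∧ B) ∨ ¬B ∨ C)) ∨ ¬A ∨ C
⇔ (((B ∧ ¬C) ∨ (C ∧ B)) ∧ (¬C ∨ ¬B ∨ ¬B ∨ C)) ∨ ¬A ∨ C
⇔ (B ∧ ¬C ∧ ¬C) ∨ (B ∧ ¬C ∧ ¬B) ∨ (B ∧ ¬C ∧ ¬B) ∨ (B ∧ ¬C ∧ C) ∨ (C ∧ B ∧ ¬C) ∨ (C ∧ B ∧ ¬B) ∨ (C ∧ B ∧ ¬B) ∨ (C ∧ B ∧ C) ∨ ¬A ∨ C
⇔ (B ∧ ¬C) ∨ ¬A ∨ C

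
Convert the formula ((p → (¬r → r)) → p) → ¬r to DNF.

¬p ∨ ¬r

((p → (¬r → r)) → p) → ¬r
≡ ¬((p → (¬r → r)) → p) ∨ ¬r   — eliminate →
≡ ¬(¬(p → (¬r → r)) ∨ p) ∨ ¬r   — eliminate →
≡ ¬(¬(¬p ∨ (¬r → r)) ∨ p) ∨ ¬r   — eliminate →
≡ ¬(¬(¬p ∨ ¬¬r ∨ r) ∨ p) ∨ ¬r   — eliminate →
≡ ¬¬(¬p ∨ ¬¬r ∨ r) ∧ ¬p ∨ ¬r   — De Morgan
≡ (¬p ∨ ¬¬r ∨ r) ∧ ¬p ∨ ¬r   — double negation
≡ (¬p ∨ r ∨ r) ∧ ¬p ∨ ¬r   — double negation
≡ ¬p ∧ ¬p ∨ r ∧ ¬p ∨ r ∧ ¬p ∨ ¬r   — distribute ∧ over ∨
≡ ¬p ∨ ¬r   — simplify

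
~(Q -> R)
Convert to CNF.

Q & ~R

~(Q -> R)
≡ ~(~Q | R)   [eliminate ->]
≡ ~~Q & ~R   [De Morgan]
≡ Q & ~R   [double negation]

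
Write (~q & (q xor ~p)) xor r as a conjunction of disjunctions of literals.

(~q | r) & (q | ~p | r) & (q | p | ~r)

(~q & (q xor ~p)) xor r
⇔ ((~q & (q xor ~p)) | r) & ~(~q & (q xor ~p) & r)   — expand xor
⇔ ((~q & (q | ~p) & ~(q & ~p)) | r) & ~(~q & (q xor ~p) & r)   — expand xor
⇔ ((~q & (q | ~p) & ~(q & ~p)) | r) & ~(~q & (q | ~p) & ~(q & ~p) & r)   — expand xor
⇔ ((~q & (q | ~p) & (~q | ~~p)) | r) & ~(~q & (q | ~p) & ~(q & ~p) & r)   — De Morgan
⇔ ((~q & (q | ~p) & (~q | p)) | r) & ~(~q & (q | ~p) & ~(q & ~p) & r)   — double negation
⇔ ((~q & (q | ~p) & (~q | p)) | r) & (~~q | ~(q | ~p) | ~~(q & ~p) | ~r)   — De Morgan
⇔ ((~q & (q | ~p) & (~q | p)) | r) & (q | ~(q | ~p) | ~~(q & ~p) | ~r)   — double negation
⇔ ((~q & (q | ~p) & (~q | p)) | r) & (q | (~q & ~~p) | ~~(q & ~p) | ~r)   — De Morgan
⇔ ((~q & (q | ~p) & (~q | p)) | r) & (q | (~q & p) | ~~(q & ~p) | ~r)   — double negation
⇔ ((~q & (q | ~p) & (~q | p)) | r) & (q | (~q & p) | (q & ~p) | ~r)   — double negation
⇔ (~q | r) & (q | ~p | r) & (~q | p | r) & (q | ~q | q | ~r) & (q | ~q | ~p | ~r) & (q | p | q | ~r) & (q | p | ~p | ~r)   — distribute | over &
⇔ (~q | r) & (q | ~p | r) & (q | p | ~r)   — simplify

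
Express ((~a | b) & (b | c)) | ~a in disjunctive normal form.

((~a | b) & (b | c)) | ~a
≡ (~a & b) | (~a & c) | (b & b) | (b & c) | ~a   [distribute & over |]
≡ b | ~a   [simplify]

b | ~a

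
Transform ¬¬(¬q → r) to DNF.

q ∨ r

¬¬(¬q → r)
≡ ¬¬(¬¬q ∨ r)   — eliminate →
≡ ¬¬q ∨ r   — double negation
≡ q ∨ r   — double negation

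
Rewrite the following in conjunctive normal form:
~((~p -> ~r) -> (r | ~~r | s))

~((~p -> ~r) -> (r | ~~r | s))
⇔ ~(~(~p -> ~r) | r | ~~r | s)   (eliminate ->)
⇔ ~(~(~~p | ~r) | r | ~~r | s)   (eliminate ->)
⇔ ~~(~~p | ~r) & ~r & ~~~r & ~s   (De Morgan)
⇔ (~~p | ~r) & ~r & ~~~r & ~s   (double negation)
⇔ (p | ~r) & ~r & ~~~r & ~s   (double negation)
⇔ (p | ~r) & ~r & ~r & ~s   (double negation)
⇔ ~r & ~s   (simplify)

~r & ~s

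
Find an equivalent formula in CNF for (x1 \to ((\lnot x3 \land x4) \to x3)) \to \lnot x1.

(x1 \to ((\lnot x3 \land x4) \to x3)) \to \lnot x1
≡ \lnot (x1 \to ((\lnot x3 \land x4) \to x3)) \lor \lnot x1   [eliminate \to]
≡ \lnot (\lnot x1 \lor ((\lnot x3 \land x4) \to x3)) \lor \lnot x1   [eliminate \to]
≡ \lnot (\lnot x1 \lor \lnot (\lnot x3 \land x4) \lor x3) \lor \lnot x1   [eliminate \to]
≡ (\lnot \lnot x1 \land \lnot \lnot (\lnot x3 \land x4) \land \lnot x3) \lor \lnot x1   [De Morgan]
≡ (x1 \land \lnot \lnot (\lnot x3 \land x4) \land \lnot x3) \lor \lnot x1   [double negation]
≡ (x1 \land \lnot x3 \land x4 \land \lnot x3) \lor \lnot x1   [double negation]
≡ (x1 \lor \lnot x1) \land (\lnot x3 \lor \lnot x1) \land (x4 \lor \lnot x1) \land (\lnot x3 \lor \lnot x1)   [distribute \lor over \land]
≡ (\lnot x3 \lor \lnot x1) \land (x4 \lor \lnot x1)   [simplify]

(\lnot x3 \lor \lnot x1) \land (x4 \lor \lnot x1)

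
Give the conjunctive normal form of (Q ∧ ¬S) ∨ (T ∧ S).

(Q ∧ ¬S) ∨ (T ∧ S)
≡ (Q ∨ T) ∧ (Q ∨ S) ∧ (¬S ∨ T) ∧ (¬S ∨ S)   [distribute ∨ over ∧]
≡ (Q ∨ T) ∧ (Q ∨ S) ∧ (¬S ∨ T)   [simplify]

(Q ∨ T) ∧ (Q ∨ S) ∧ (¬S ∨ T)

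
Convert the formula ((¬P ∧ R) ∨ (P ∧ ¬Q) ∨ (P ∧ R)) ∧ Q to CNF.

(R ∨ P) ∧ (R ∨ ¬Q) ∧ Q

((¬P ∧ R) ∨ (P ∧ ¬Q) ∨ (P ∧ R)) ∧ Q
≡ (¬P ∨ P ∨ P) ∧ (¬P ∨ P ∨ R) ∧ (¬P ∨ ¬Q ∨ P) ∧ (¬P ∨ ¬Q ∨ R) ∧ (R ∨ P ∨ P) ∧ (R ∨ P ∨ R) ∧ (R ∨ ¬Q ∨ P) ∧ (R ∨ ¬Q ∨ R) ∧ Q   (distribute ∨ over ∧)
≡ (R ∨ P) ∧ (R ∨ ¬Q) ∧ Q   (simplify)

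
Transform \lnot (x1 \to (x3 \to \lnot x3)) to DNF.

x1 \land x3

\lnot (x1 \to (x3 \to \lnot x3))
≡ \lnot (\lnot x1 \lor (x3 \to \lnot x3))   (eliminate \to)
≡ \lnot (\lnot x1 \lor \lnot x3 \lor \lnot x3)   (eliminate \to)
≡ \lnot \lnot x1 \land \lnot \lnot x3 \land \lnot \lnot x3   (De Morgan)
≡ x1 \land \lnot \lnot x3 \land \lnot \lnot x3   (double negation)
≡ x1 \land x3 \land \lnot \lnot x3   (double negation)
≡ x1 \land x3 \land x3   (double negation)
≡ x1 \land x3   (simplify)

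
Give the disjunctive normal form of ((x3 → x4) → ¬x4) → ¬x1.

((x3 → x4) → ¬x4) → ¬x1
⇔ ¬((x3 → x4) → ¬x4) ∨ ¬x1   [eliminate →]
⇔ ¬(¬(x3 → x4) ∨ ¬x4) ∨ ¬x1   [eliminate →]
⇔ ¬(¬(¬x3 ∨ x4) ∨ ¬x4) ∨ ¬x1   [eliminate →]
⇔ (¬¬(¬x3 ∨ x4) ∧ ¬¬x4) ∨ ¬x1   [De Morgan]
⇔ ((¬x3 ∨ x4) ∧ ¬¬x4) ∨ ¬x1   [double negation]
⇔ ((¬x3 ∨ x4) ∧ x4) ∨ ¬x1   [double negation]
⇔ (¬x3 ∧ x4) ∨ (x4 ∧ x4) ∨ ¬x1   [distribute ∧ over ∨]
⇔ x4 ∨ ¬x1   [simplify]

x4 ∨ ¬x1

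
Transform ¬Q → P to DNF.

Q ∨ P

¬Q → P
= ¬¬Q ∨ P   — eliminate →
= Q ∨ P   — double negation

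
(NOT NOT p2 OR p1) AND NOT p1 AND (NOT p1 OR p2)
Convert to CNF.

(p2 OR p1) AND NOT p1

(NOT NOT p2 OR p1) AND NOT p1 AND (NOT p1 OR p2)
⇔ (p2 OR p1) AND NOT p1 AND (NOT p1 OR p2)   (double negation)
⇔ (p2 OR p1) AND NOT p1   (simplify)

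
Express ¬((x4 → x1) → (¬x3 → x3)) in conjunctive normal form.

¬((x4 → x1) → (¬x3 → x3))
= ¬(¬(x4 → x1) ∨ (¬x3 → x3))   (eliminate →)
= ¬(¬(¬x4 ∨ x1) ∨ (¬x3 → x3))   (eliminate →)
= ¬(¬(¬x4 ∨ x1) ∨ ¬¬x3 ∨ x3)   (eliminate →)
= ¬¬(¬x4 ∨ x1) ∧ ¬¬¬x3 ∧ ¬x3   (De Morgan)
= (¬x4 ∨ x1) ∧ ¬¬¬x3 ∧ ¬x3   (double negation)
= (¬x4 ∨ x1) ∧ ¬x3 ∧ ¬x3   (double negation)
= (¬x4 ∨ x1) ∧ ¬x3   (simplify)

(¬x4 ∨ x1) ∧ ¬x3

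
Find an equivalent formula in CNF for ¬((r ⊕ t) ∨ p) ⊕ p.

¬((r ⊕ t) ∨ p) ⊕ p
⇔ (¬((r ⊕ t) ∨ p) ∨ p) ∧ ¬(¬((r ⊕ t) ∨ p) ∧ p)   [expand ⊕]
⇔ (¬(((r ∨ t) ∧ ¬(r ∧ t)) ∨ p) ∨ p) ∧ ¬(¬((r ⊕ t) ∨ p) ∧ p)   [expand ⊕]
⇔ (¬(((r ∨ t) ∧ ¬(r ∧ t)) ∨ p) ∨ p) ∧ ¬(¬(((r ∨ t) ∧ ¬(r ∧ t)) ∨ p) ∧ p)   [expand ⊕]
⇔ ((¬((r ∨ t) ∧ ¬(r ∧ t)) ∧ ¬p) ∨ p) ∧ ¬(¬(((r ∨ t) ∧ ¬(r ∧ t)) ∨ p) ∧ p)   [De Morgan]
⇔ (((¬(r ∨ t) ∨ ¬¬(r ∧ t)) ∧ ¬p) ∨ p) ∧ ¬(¬(((r ∨ t) ∧ ¬(r ∧ t)) ∨ p) ∧ p)   [De Morgan]
⇔ ((((¬r ∧ ¬t) ∨ ¬¬(r ∧ t)) ∧ ¬p) ∨ p) ∧ ¬(¬(((r ∨ t) ∧ ¬(r ∧ t)) ∨ p) ∧ p)   [De Morgan]
⇔ ((((¬r ∧ ¬t) ∨ (r ∧ t)) ∧ ¬p) ∨ p) ∧ ¬(¬(((r ∨ t) ∧ ¬(r ∧ t)) ∨ p) ∧ p)   [double negation]
⇔ ((((¬r ∧ ¬t) ∨ (r ∧ t)) ∧ ¬p) ∨ p) ∧ (¬¬(((r ∨ t) ∧ ¬(r ∧ t)) ∨ p) ∨ ¬p)   [De Morgan]
⇔ ((((¬r ∧ ¬t) ∨ (r ∧ t)) ∧ ¬p) ∨ p) ∧ (((r ∨ t) ∧ ¬(r ∧ t)) ∨ p ∨ ¬p)   [double negation]
⇔ ((((¬r ∧ ¬t) ∨ (r ∧ t)) ∧ ¬p) ∨ p) ∧ (((r ∨ t) ∧ (¬r ∨ ¬t)) ∨ p ∨ ¬p)   [De Morgan]
⇔ (¬r ∨ r ∨ p) ∧ (¬r ∨ t ∨ p) ∧ (¬t ∨ r ∨ p) ∧ (¬t ∨ t ∨ p) ∧ (¬p ∨ p) ∧ (r ∨ t ∨ p ∨ ¬p) ∧ (¬r ∨ ¬t ∨ p ∨ ¬p)   [distribute ∨ over ∧]
⇔ (¬r ∨ t ∨ p) ∧ (¬t ∨ r ∨ p)   [simplify]

(¬r ∨ t ∨ p) ∧ (¬t ∨ r ∨ p)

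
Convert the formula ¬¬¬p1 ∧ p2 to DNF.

¬p1 ∧ p2

¬¬¬p1 ∧ p2
= ¬p1 ∧ p2   (double negation)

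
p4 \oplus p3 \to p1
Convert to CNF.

(\lnot p4 \lor p3 \lor p1) \land (\lnot p3 \lor p4 \lor p1)

p4 \oplus p3 \to p1
≡ \lnot (p4 \oplus p3) \lor p1   [eliminate \to]
≡ \lnot ((p4 \lor p3) \land \lnot (p4 \land p3)) \lor p1   [expand \oplus]
≡ \lnot (p4 \lor p3) \lor \lnot \lnot (p4 \land p3) \lor p1   [De Morgan]
≡ \lnot p4 \land \lnot p3 \lor \lnot \lnot (p4 \land p3) \lor p1   [De Morgan]
≡ \lnot p4 \land \lnot p3 \lor p4 \land p3 \lor p1   [double negation]
≡ (\lnot p4 \lor p4 \lor p1) \land (\lnot p4 \lor p3 \lor p1) \land (\lnot p3 \lor p4 \lor p1) \land (\lnot p3 \lor p3 \lor p1)   [distribute \lor over \land]
≡ (\lnot p4 \lor p3 \lor p1) \land (\lnot p3 \lor p4 \lor p1)   [simplify]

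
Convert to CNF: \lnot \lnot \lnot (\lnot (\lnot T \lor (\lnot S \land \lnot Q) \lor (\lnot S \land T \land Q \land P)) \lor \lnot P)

(\lnot T \lor \lnot S) \land P

\lnot \lnot \lnot (\lnot (\lnot T \lor (\lnot S \land \lnot Q) \lor (\lnot S \land T \land Q \land P)) \lor \lnot P)
⇔ \lnot (\lnot (\lnot T \lor (\lnot S \land \lnot Q) \lor (\lnot S \land T \land Q \land P)) \lor \lnot P)
⇔ \lnot \lnot (\lnot T \lor (\lnot S \land \lnot Q) \lor (\lnot S \land T \land Q \land P)) \land \lnot \lnot P
⇔ (\lnot T \lor (\lnot S \land \lnot Q) \lor (\lnot S \land T \land Q \land P)) \land \lnot \lnot P
⇔ (\lnot T \lor (\lnot S \land \lnot Q) \lor (\lnot S \land T \land Q \land P)) \land P
⇔ (\lnot T \lor \lnot S \lor \lnot S) \land (\lnot T \lor \lnot S \lor T) \land (\lnot T \lor \lnot S \lor Q) \land (\lnot T \lor \lnot S \lor P) \land (\lnot T \lor \lnot Q \lor \lnot S) \land (\lnot T \lor \lnot Q \lor T) \land (\lnot T \lor \lnot Q \lor Q) \land (\lnot T \lor \lnot Q \lor P) \land P
⇔ (\lnot T \lor \lnot S) \land P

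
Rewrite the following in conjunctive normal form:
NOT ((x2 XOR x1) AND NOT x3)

(NOT x2 OR x1 OR x3) AND (NOT x1 OR x2 OR x3)

NOT ((x2 XOR x1) AND NOT x3)
= NOT ((x2 OR x1) AND NOT (x2 AND x1) AND NOT x3)   — expand XOR
= NOT (x2 OR x1) OR NOT NOT (x2 AND x1) OR NOT NOT x3   — De Morgan
= (NOT x2 AND NOT x1) OR NOT NOT (x2 AND x1) OR NOT NOT x3   — De Morgan
= (NOT x2 AND NOT x1) OR (x2 AND x1) OR NOT NOT x3   — double negation
= (NOT x2 AND NOT x1) OR (x2 AND x1) OR x3   — double negation
= (NOT x2 OR x2 OR x3) AND (NOT x2 OR x1 OR x3) AND (NOT x1 OR x2 OR x3) AND (NOT x1 OR x1 OR x3)   — distribute OR over AND
= (NOT x2 OR x1 OR x3) AND (NOT x1 OR x2 OR x3)   — simplify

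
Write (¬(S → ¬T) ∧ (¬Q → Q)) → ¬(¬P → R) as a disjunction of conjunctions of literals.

¬S ∨ ¬T ∨ ¬Q ∨ (¬P ∧ ¬R)

(¬(S → ¬T) ∧ (¬Q → Q)) → ¬(¬P → R)
⇔ ¬(¬(S → ¬T) ∧ (¬Q → Q)) ∨ ¬(¬P → R)   (eliminate →)
⇔ ¬(¬(¬S ∨ ¬T) ∧ (¬Q → Q)) ∨ ¬(¬P → R)   (eliminate →)
⇔ ¬(¬(¬S ∨ ¬T) ∧ (¬¬Q ∨ Q)) ∨ ¬(¬P → R)   (eliminate →)
⇔ ¬(¬(¬S ∨ ¬T) ∧ (¬¬Q ∨ Q)) ∨ ¬(¬¬P ∨ R)   (eliminate →)
⇔ ¬¬(¬S ∨ ¬T) ∨ ¬(¬¬Q ∨ Q) ∨ ¬(¬¬P ∨ R)   (De Morgan)
⇔ ¬S ∨ ¬T ∨ ¬(¬¬Q ∨ Q) ∨ ¬(¬¬P ∨ R)   (double negation)
⇔ ¬S ∨ ¬T ∨ (¬¬¬Q ∧ ¬Q) ∨ ¬(¬¬P ∨ R)   (De Morgan)
⇔ ¬S ∨ ¬T ∨ (¬Q ∧ ¬Q) ∨ ¬(¬¬P ∨ R)   (double negation)
⇔ ¬S ∨ ¬T ∨ (¬Q ∧ ¬Q) ∨ (¬¬¬P ∧ ¬R)   (De Morgan)
⇔ ¬S ∨ ¬T ∨ (¬Q ∧ ¬Q) ∨ (¬P ∧ ¬R)   (double negation)
⇔ ¬S ∨ ¬T ∨ ¬Q ∨ (¬P ∧ ¬R)   (simplify)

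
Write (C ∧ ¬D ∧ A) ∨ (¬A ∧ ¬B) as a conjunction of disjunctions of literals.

(C ∨ ¬A) ∧ (C ∨ ¬B) ∧ (¬D ∨ ¬A) ∧ (¬D ∨ ¬B) ∧ (A ∨ ¬B)

(C ∧ ¬D ∧ A) ∨ (¬A ∧ ¬B)
= (C ∨ ¬A) ∧ (C ∨ ¬B) ∧ (¬D ∨ ¬A) ∧ (¬D ∨ ¬B) ∧ (A ∨ ¬A) ∧ (A ∨ ¬B)   [distribute ∨ over ∧]
= (C ∨ ¬A) ∧ (C ∨ ¬B) ∧ (¬D ∨ ¬A) ∧ (¬D ∨ ¬B) ∧ (A ∨ ¬B)   [simplify]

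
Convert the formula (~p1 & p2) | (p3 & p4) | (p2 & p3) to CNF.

(~p1 | p3) & (p2 | p3) & (p2 | p4)

(~p1 & p2) | (p3 & p4) | (p2 & p3)
≡ (~p1 | p3 | p2) & (~p1 | p3 | p3) & (~p1 | p4 | p2) & (~p1 | p4 | p3) & (p2 | p3 | p2) & (p2 | p3 | p3) & (p2 | p4 | p2) & (p2 | p4 | p3)   [distribute | over &]
≡ (~p1 | p3) & (p2 | p3) & (p2 | p4)   [simplify]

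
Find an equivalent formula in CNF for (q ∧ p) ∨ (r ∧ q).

(q ∧ p) ∨ (r ∧ q)
≡ (q ∨ r) ∧ (q ∨ q) ∧ (p ∨ r) ∧ (p ∨ q)   [distribute ∨ over ∧]
≡ q ∧ (p ∨ r)   [simplify]

q ∧ (p ∨ r)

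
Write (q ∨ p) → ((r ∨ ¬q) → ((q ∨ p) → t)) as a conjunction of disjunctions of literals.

(¬q ∨ ¬r ∨ t) ∧ (¬p ∨ ¬r ∨ t) ∧ (¬p ∨ q ∨ t)

(q ∨ p) → ((r ∨ ¬q) → ((q ∨ p) → t))
= ¬(q ∨ p) ∨ ((r ∨ ¬q) → ((q ∨ p) → t))   [eliminate →]
= ¬(q ∨ p) ∨ ¬(r ∨ ¬q) ∨ ((q ∨ p) → t)   [eliminate →]
= ¬(q ∨ p) ∨ ¬(r ∨ ¬q) ∨ ¬(q ∨ p) ∨ t   [eliminate →]
= (¬q ∧ ¬p) ∨ ¬(r ∨ ¬q) ∨ ¬(q ∨ p) ∨ t   [De Morgan]
= (¬q ∧ ¬p) ∨ (¬r ∧ ¬¬q) ∨ ¬(q ∨ p) ∨ t   [De Morgan]
= (¬q ∧ ¬p) ∨ (¬r ∧ q) ∨ ¬(q ∨ p) ∨ t   [double negation]
= (¬q ∧ ¬p) ∨ (¬r ∧ q) ∨ (¬q ∧ ¬p) ∨ t   [De Morgan]
= (¬q ∨ ¬r ∨ ¬q ∨ t) ∧ (¬q ∨ ¬r ∨ ¬p ∨ t) ∧ (¬q ∨ q ∨ ¬q ∨ t) ∧ (¬q ∨ q ∨ ¬p ∨ t) ∧ (¬p ∨ ¬r ∨ ¬q ∨ t) ∧ (¬p ∨ ¬r ∨ ¬p ∨ t) ∧ (¬p ∨ q ∨ ¬q ∨ t) ∧ (¬p ∨ q ∨ ¬p ∨ t)   [distribute ∨ over ∧]
= (¬q ∨ ¬r ∨ t) ∧ (¬p ∨ ¬r ∨ t) ∧ (¬p ∨ q ∨ t)   [simplify]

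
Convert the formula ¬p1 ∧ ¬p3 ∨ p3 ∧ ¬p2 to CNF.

(¬p1 ∨ p3) ∧ (¬p1 ∨ ¬p2) ∧ (¬p3 ∨ ¬p2)

¬p1 ∧ ¬p3 ∨ p3 ∧ ¬p2
≡ (¬p1 ∨ p3) ∧ (¬p1 ∨ ¬p2) ∧ (¬p3 ∨ p3) ∧ (¬p3 ∨ ¬p2)   [distribute ∨ over ∧]
≡ (¬p1 ∨ p3) ∧ (¬p1 ∨ ¬p2) ∧ (¬p3 ∨ ¬p2)   [simplify]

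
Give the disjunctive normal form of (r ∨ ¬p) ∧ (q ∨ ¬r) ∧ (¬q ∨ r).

(r ∨ ¬p) ∧ (q ∨ ¬r) ∧ (¬q ∨ r)
≡ (r ∧ q ∧ ¬q) ∨ (r ∧ q ∧ r) ∨ (r ∧ ¬r ∧ ¬q) ∨ (r ∧ ¬r ∧ r) ∨ (¬p ∧ q ∧ ¬q) ∨ (¬p ∧ q ∧ r) ∨ (¬p ∧ ¬r ∧ ¬q) ∨ (¬p ∧ ¬r ∧ r)   (distribute ∧ over ∨)
≡ (r ∧ q) ∨ (¬p ∧ ¬r ∧ ¬q)   (simplify)

(r ∧ q) ∨ (¬p ∧ ¬r ∧ ¬q)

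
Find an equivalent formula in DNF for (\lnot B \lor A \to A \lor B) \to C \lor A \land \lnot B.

(\lnot B \lor A \to A \lor B) \to C \lor A \land \lnot B
= \lnot (\lnot B \lor A \to A \lor B) \lor C \lor A \land \lnot B   [eliminate \to]
= \lnot (\lnot (\lnot B \lor A) \lor A \lor B) \lor C \lor A \land \lnot B   [eliminate \to]
= \lnot \lnot (\lnot B \lor A) \land \lnot A \land \lnot B \lor C \lor A \land \lnot B   [De Morgan]
= (\lnot B \lor A) \land \lnot A \land \lnot B \lor C \lor A \land \lnot B   [double negation]
= \lnot B \land \lnot A \land \lnot B \lor A \land \lnot A \land \lnot B \lor C \lor A \land \lnot B   [distribute \land over \lor]
= \lnot B \land \lnot A \lor C \lor A \land \lnot B   [simplify]

\lnot B \land \lnot A \lor C \lor A \land \lnot B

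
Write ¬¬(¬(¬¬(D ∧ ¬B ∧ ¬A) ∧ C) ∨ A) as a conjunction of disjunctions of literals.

¬¬(¬(¬¬(D ∧ ¬B ∧ ¬A) ∧ C) ∨ A)
≡ ¬(¬¬(D ∧ ¬B ∧ ¬A) ∧ C) ∨ A
≡ ¬¬¬(D ∧ ¬B ∧ ¬A) ∨ ¬C ∨ A
≡ ¬(D ∧ ¬B ∧ ¬A) ∨ ¬C ∨ A
≡ ¬D ∨ ¬¬B ∨ ¬¬A ∨ ¬C ∨ A
≡ ¬D ∨ B ∨ ¬¬A ∨ ¬C ∨ A
≡ ¬D ∨ B ∨ A ∨ ¬C ∨ A
≡ ¬D ∨ B ∨ A ∨ ¬C

¬D ∨ B ∨ A ∨ ¬C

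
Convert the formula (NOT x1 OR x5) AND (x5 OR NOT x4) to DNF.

(NOT x1 AND NOT x4) OR x5

(NOT x1 OR x5) AND (x5 OR NOT x4)
= (NOT x1 AND x5) OR (NOT x1 AND NOT x4) OR (x5 AND x5) OR (x5 AND NOT x4)
= (NOT x1 AND NOT x4) OR x5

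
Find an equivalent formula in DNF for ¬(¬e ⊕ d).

(e ∧ ¬d) ∨ (d ∧ ¬e)

¬(¬e ⊕ d)
⇔ ¬((¬e ∧ ¬d) ∨ (¬¬e ∧ d))   (expand ⊕)
⇔ ¬(¬e ∧ ¬d) ∧ ¬(¬¬e ∧ d)   (De Morgan)
⇔ (¬¬e ∨ ¬¬d) ∧ ¬(¬¬e ∧ d)   (De Morgan)
⇔ (e ∨ ¬¬d) ∧ ¬(¬¬e ∧ d)   (double negation)
⇔ (e ∨ d) ∧ ¬(¬¬e ∧ d)   (double negation)
⇔ (e ∨ d) ∧ (¬¬¬e ∨ ¬d)   (De Morgan)
⇔ (e ∨ d) ∧ (¬e ∨ ¬d)   (double negation)
⇔ (e ∧ ¬e) ∨ (e ∧ ¬d) ∨ (d ∧ ¬e) ∨ (d ∧ ¬d)   (distribute ∧ over ∨)
⇔ (e ∧ ¬d) ∨ (d ∧ ¬e)   (simplify)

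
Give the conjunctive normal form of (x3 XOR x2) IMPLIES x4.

(x3 XOR x2) IMPLIES x4
= NOT (x3 XOR x2) OR x4
= NOT ((x3 OR x2) AND NOT (x3 AND x2)) OR x4
= NOT (x3 OR x2) OR NOT NOT (x3 AND x2) OR x4
= (NOT x3 AND NOT x2) OR NOT NOT (x3 AND x2) OR x4
= (NOT x3 AND NOT x2) OR (x3 AND x2) OR x4
= (NOT x3 OR x3 OR x4) AND (NOT x3 OR x2 OR x4) AND (NOT x2 OR x3 OR x4) AND (NOT x2 OR x2 OR x4)
= (NOT x3 OR x2 OR x4) AND (NOT x2 OR x3 OR x4)

(NOT x3 OR x2 OR x4) AND (NOT x2 OR x3 OR x4)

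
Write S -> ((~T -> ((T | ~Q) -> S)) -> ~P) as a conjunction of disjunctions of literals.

~S | ~P

S -> ((~T -> ((T | ~Q) -> S)) -> ~P)
⇔ ~S | ((~T -> ((T | ~Q) -> S)) -> ~P)   [eliminate ->]
⇔ ~S | ~(~T -> ((T | ~Q) -> S)) | ~P   [eliminate ->]
⇔ ~S | ~(~~T | ((T | ~Q) -> S)) | ~P   [eliminate ->]
⇔ ~S | ~(~~T | ~(T | ~Q) | S) | ~P   [eliminate ->]
⇔ ~S | (~~~T & ~~(T | ~Q) & ~S) | ~P   [De Morgan]
⇔ ~S | (~T & ~~(T | ~Q) & ~S) | ~P   [double negation]
⇔ ~S | (~T & (T | ~Q) & ~S) | ~P   [double negation]
⇔ (~S | ~T | ~P) & (~S | T | ~Q | ~P) & (~S | ~S | ~P)   [distribute | over &]
⇔ ~S | ~P   [simplify]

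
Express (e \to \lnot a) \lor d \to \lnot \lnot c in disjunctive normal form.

e \land a \land \lnot d \lor c

(e \to \lnot a) \lor d \to \lnot \lnot c
≡ \lnot ((e \to \lnot a) \lor d) \lor \lnot \lnot c
≡ \lnot (\lnot e \lor \lnot a \lor d) \lor \lnot \lnot c
≡ \lnot \lnot e \land \lnot \lnot a \land \lnot d \lor \lnot \lnot c
≡ e \land \lnot \lnot a \land \lnot d \lor \lnot \lnot c
≡ e \land a \land \lnot d \lor \lnot \lnot c
≡ e \land a \land \lnot d \lor c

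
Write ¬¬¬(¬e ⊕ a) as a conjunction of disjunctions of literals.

(e ∨ a) ∧ (¬a ∨ ¬e)

¬¬¬(¬e ⊕ a)
≡ ¬¬¬((¬e ∨ a) ∧ ¬(¬e ∧ a))
≡ ¬((¬e ∨ a) ∧ ¬(¬e ∧ a))
≡ ¬(¬e ∨ a) ∨ ¬¬(¬e ∧ a)
≡ (¬¬e ∧ ¬a) ∨ ¬¬(¬e ∧ a)
≡ (e ∧ ¬a) ∨ ¬¬(¬e ∧ a)
≡ (e ∧ ¬a) ∨ (¬e ∧ a)
≡ (e ∨ ¬e) ∧ (e ∨ a) ∧ (¬a ∨ ¬e) ∧ (¬a ∨ a)
≡ (e ∨ a) ∧ (¬a ∨ ¬e)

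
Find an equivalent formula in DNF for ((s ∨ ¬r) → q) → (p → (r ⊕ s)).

(s ∧ ¬q) ∨ (¬r ∧ ¬q) ∨ ¬p ∨ (r ∧ ¬s) ∨ (¬r ∧ s)

((s ∨ ¬r) → q) → (p → (r ⊕ s))
= ¬((s ∨ ¬r) → q) ∨ (p → (r ⊕ s))   — eliminate →
= ¬(¬(s ∨ ¬r) ∨ q) ∨ (p → (r ⊕ s))   — eliminate →
= ¬(¬(s ∨ ¬r) ∨ q) ∨ ¬p ∨ (r ⊕ s)   — eliminate →
= ¬(¬(s ∨ ¬r) ∨ q) ∨ ¬p ∨ (r ∧ ¬s) ∨ (¬r ∧ s)   — expand ⊕
= (¬¬(s ∨ ¬r) ∧ ¬q) ∨ ¬p ∨ (r ∧ ¬s) ∨ (¬r ∧ s)   — De Morgan
= ((s ∨ ¬r) ∧ ¬q) ∨ ¬p ∨ (r ∧ ¬s) ∨ (¬r ∧ s)   — double negation
= (s ∧ ¬q) ∨ (¬r ∧ ¬q) ∨ ¬p ∨ (r ∧ ¬s) ∨ (¬r ∧ s)   — distribute ∧ over ∨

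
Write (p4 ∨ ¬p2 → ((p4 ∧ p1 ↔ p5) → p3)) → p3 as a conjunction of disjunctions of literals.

(p4 ∨ ¬p2 → ((p4 ∧ p1 ↔ p5) → p3)) → p3
= ¬(p4 ∨ ¬p2 → ((p4 ∧ p1 ↔ p5) → p3)) ∨ p3   [eliminate →]
= ¬(¬(p4 ∨ ¬p2) ∨ ((p4 ∧ p1 ↔ p5) → p3)) ∨ p3   [eliminate →]
= ¬(¬(p4 ∨ ¬p2) ∨ ¬(p4 ∧ p1 ↔ p5) ∨ p3) ∨ p3   [eliminate →]
= ¬(¬(p4 ∨ ¬p2) ∨ ¬((p4 ∧ p1 → p5) ∧ (p5 → p4 ∧ p1)) ∨ p3) ∨ p3   [eliminate ↔]
= ¬(¬(p4 ∨ ¬p2) ∨ ¬((¬(p4 ∧ p1) ∨ p5) ∧ (p5 → p4 ∧ p1)) ∨ p3) ∨ p3   [eliminate →]
= ¬(¬(p4 ∨ ¬p2) ∨ ¬((¬(p4 ∧ p1) ∨ p5) ∧ (¬p5 ∨ p4 ∧ p1)) ∨ p3) ∨ p3   [eliminate →]
= ¬¬(p4 ∨ ¬p2) ∧ ¬¬((¬(p4 ∧ p1) ∨ p5) ∧ (¬p5 ∨ p4 ∧ p1)) ∧ ¬p3 ∨ p3   [De Morgan]
= (p4 ∨ ¬p2) ∧ ¬¬((¬(p4 ∧ p1) ∨ p5) ∧ (¬p5 ∨ p4 ∧ p1)) ∧ ¬p3 ∨ p3   [double negation]
= (p4 ∨ ¬p2) ∧ (¬(p4 ∧ p1) ∨ p5) ∧ (¬p5 ∨ p4 ∧ p1) ∧ ¬p3 ∨ p3   [double negation]
= (p4 ∨ ¬p2) ∧ (¬p4 ∨ ¬p1 ∨ p5) ∧ (¬p5 ∨ p4 ∧ p1) ∧ ¬p3 ∨ p3   [De Morgan]
= (p4 ∨ ¬p2 ∨ p3) ∧ (¬p4 ∨ ¬p1 ∨ p5 ∨ p3) ∧ (¬p5 ∨ p4 ∨ p3) ∧ (¬p5 ∨ p1 ∨ p3) ∧ (¬p3 ∨ p3)   [distribute ∨ over ∧]
= (p4 ∨ ¬p2 ∨ p3) ∧ (¬p4 ∨ ¬p1 ∨ p5 ∨ p3) ∧ (¬p5 ∨ p4 ∨ p3) ∧ (¬p5 ∨ p1 ∨ p3)   [simplify]

(p4 ∨ ¬p2 ∨ p3) ∧ (¬p4 ∨ ¬p1 ∨ p5 ∨ p3) ∧ (¬p5 ∨ p4 ∨ p3) ∧ (¬p5 ∨ p1 ∨ p3)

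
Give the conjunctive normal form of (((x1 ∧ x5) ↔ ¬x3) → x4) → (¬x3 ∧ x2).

(¬x1 ∨ ¬x5 ∨ ¬x3) ∧ (x3 ∨ x1 ∨ x2) ∧ (x3 ∨ x5 ∨ x2) ∧ (¬x4 ∨ ¬x3) ∧ (¬x4 ∨ x2)

(((x1 ∧ x5) ↔ ¬x3) → x4) → (¬x3 ∧ x2)
⇔ ¬(((x1 ∧ x5) ↔ ¬x3) → x4) ∨ (¬x3 ∧ x2)   [eliminate →]
⇔ ¬(¬((x1 ∧ x5) ↔ ¬x3) ∨ x4) ∨ (¬x3 ∧ x2)   [eliminate →]
⇔ ¬(¬(((x1 ∧ x5) → ¬x3) ∧ (¬x3 → (x1 ∧ x5))) ∨ x4) ∨ (¬x3 ∧ x2)   [eliminate ↔]
⇔ ¬(¬((¬(x1 ∧ x5) ∨ ¬x3) ∧ (¬x3 → (x1 ∧ x5))) ∨ x4) ∨ (¬x3 ∧ x2)   [eliminate →]
⇔ ¬(¬((¬(x1 ∧ x5) ∨ ¬x3) ∧ (¬¬x3 ∨ (x1 ∧ x5))) ∨ x4) ∨ (¬x3 ∧ x2)   [eliminate →]
⇔ (¬¬((¬(x1 ∧ x5) ∨ ¬x3) ∧ (¬¬x3 ∨ (x1 ∧ x5))) ∧ ¬x4) ∨ (¬x3 ∧ x2)   [De Morgan]
⇔ ((¬(x1 ∧ x5) ∨ ¬x3) ∧ (¬¬x3 ∨ (x1 ∧ x5)) ∧ ¬x4) ∨ (¬x3 ∧ x2)   [double negation]
⇔ ((¬x1 ∨ ¬x5 ∨ ¬x3) ∧ (¬¬x3 ∨ (x1 ∧ x5)) ∧ ¬x4) ∨ (¬x3 ∧ x2)   [De Morgan]
⇔ ((¬x1 ∨ ¬x5 ∨ ¬x3) ∧ (x3 ∨ (x1 ∧ x5)) ∧ ¬x4) ∨ (¬x3 ∧ x2)   [double negation]
⇔ (¬x1 ∨ ¬x5 ∨ ¬x3 ∨ ¬x3) ∧ (¬x1 ∨ ¬x5 ∨ ¬x3 ∨ x2) ∧ (x3 ∨ x1 ∨ ¬x3) ∧ (x3 ∨ x1 ∨ x2) ∧ (x3 ∨ x5 ∨ ¬x3) ∧ (x3 ∨ x5 ∨ x2) ∧ (¬x4 ∨ ¬x3) ∧ (¬x4 ∨ x2)   [distribute ∨ over ∧]
⇔ (¬x1 ∨ ¬x5 ∨ ¬x3) ∧ (x3 ∨ x1 ∨ x2) ∧ (x3 ∨ x5 ∨ x2) ∧ (¬x4 ∨ ¬x3) ∧ (¬x4 ∨ x2)   [simplify]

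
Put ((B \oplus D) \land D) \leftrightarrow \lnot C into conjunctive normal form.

(\lnot D \lor B \lor \lnot C) \land (C \lor \lnot B \lor \lnot D) \land (C \lor D)

((B \oplus D) \land D) \leftrightarrow \lnot C
≡ (((B \oplus D) \land D) \to \lnot C) \land (\lnot C \to ((B \oplus D) \land D))   [eliminate \leftrightarrow]
≡ (\lnot ((B \oplus D) \land D) \lor \lnot C) \land (\lnot C \to ((B \oplus D) \land D))   [eliminate \to]
≡ (\lnot ((B \lor D) \land \lnot (B \land D) \land D) \lor \lnot C) \land (\lnot C \to ((B \oplus D) \land D))   [expand \oplus]
≡ (\lnot ((B \lor D) \land \lnot (B \land D) \land D) \lor \lnot C) \land (\lnot \lnot C \lor ((B \oplus D) \land D))   [eliminate \to]
≡ (\lnot ((B \lor D) \land \lnot (B \land D) \land D) \lor \lnot C) \land (\lnot \lnot C \lor ((B \lor D) \land \lnot (B \land D) \land D))   [expand \oplus]
≡ (\lnot (B \lor D) \lor \lnot \lnot (B \land D) \lor \lnot D \lor \lnot C) \land (\lnot \lnot C \lor ((B \lor D) \land \lnot (B \land D) \land D))   [De Morgan]
≡ ((\lnot B \land \lnot D) \lor \lnot \lnot (B \land D) \lor \lnot D \lor \lnot C) \land (\lnot \lnot C \lor ((B \lor D) \land \lnot (B \land D) \land D))   [De Morgan]
≡ ((\lnot B \land \lnot D) \lor (B \land D) \lor \lnot D \lor \lnot C) \land (\lnot \lnot C \lor ((B \lor D) \land \lnot (B \land D) \land D))   [double negation]
≡ ((\lnot B \land \lnot D) \lor (B \land D) \lor \lnot D \lor \lnot C) \land (C \lor ((B \lor D) \land \lnot (B \land D) \land D))   [double negation]
≡ ((\lnot B \land \lnot D) \lor (B \land D) \lor \lnot D \lor \lnot C) \land (C \lor ((B \lor D) \land (\lnot B \lor \lnot D) \land D))   [De Morgan]
≡ (\lnot B \lor B \lor \lnot D \lor \lnot C) \land (\lnot B \lor D \lor \lnot D \lor \lnot C) \land (\lnot D \lor B \lor \lnot D \lor \lnot C) \land (\lnot D \lor D \lor \lnot D \lor \lnot C) \land (C \lor B \lor D) \land (C \lor \lnot B \lor \lnot D) \land (C \lor D)   [distribute \lor over \land]
≡ (\lnot D \lor B \lor \lnot C) \land (C \lor \lnot B \lor \lnot D) \land (C \lor D)   [simplify]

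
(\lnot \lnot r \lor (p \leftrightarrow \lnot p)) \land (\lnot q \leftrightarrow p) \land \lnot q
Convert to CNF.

(r \lor \lnot p) \land (r \lor p) \land (q \lor p) \land \lnot q

(\lnot \lnot r \lor (p \leftrightarrow \lnot p)) \land (\lnot q \leftrightarrow p) \land \lnot q
= (\lnot \lnot r \lor ((p \to \lnot p) \land (\lnot p \to p))) \land (\lnot q \leftrightarrow p) \land \lnot q   [eliminate \leftrightarrow]
= (\lnot \lnot r \lor ((\lnot p \lor \lnot p) \land (\lnot p \to p))) \land (\lnot q \leftrightarrow p) \land \lnot q   [eliminate \to]
= (\lnot \lnot r \lor ((\lnot p \lor \lnot p) \land (\lnot \lnot p \lor p))) \land (\lnot q \leftrightarrow p) \land \lnot q   [eliminate \to]
= (\lnot \lnot r \lor ((\lnot p \lor \lnot p) \land (\lnot \lnot p \lor p))) \land (\lnot q \to p) \land (p \to \lnot q) \land \lnot q   [eliminate \leftrightarrow]
= (\lnot \lnot r \lor ((\lnot p \lor \lnot p) \land (\lnot \lnot p \lor p))) \land (\lnot \lnot q \lor p) \land (p \to \lnot q) \land \lnot q   [eliminate \to]
= (\lnot \lnot r \lor ((\lnot p \lor \lnot p) \land (\lnot \lnot p \lor p))) \land (\lnot \lnot q \lor p) \land (\lnot p \lor \lnot q) \land \lnot q   [eliminate \to]
= (r \lor ((\lnot p \lor \lnot p) \land (\lnot \lnot p \lor p))) \land (\lnot \lnot q \lor p) \land (\lnot p \lor \lnot q) \land \lnot q   [double negation]
= (r \lor ((\lnot p \lor \lnot p) \land (p \lor p))) \land (\lnot \lnot q \lor p) \land (\lnot p \lor \lnot q) \land \lnot q   [double negation]
= (r \lor ((\lnot p \lor \lnot p) \land (p \lor p))) \land (q \lor p) \land (\lnot p \lor \lnot q) \land \lnot q   [double negation]
= (r \lor \lnot p \lor \lnot p) \land (r \lor p \lor p) \land (q \lor p) \land (\lnot p \lor \lnot q) \land \lnot q   [distribute \lor over \land]
= (r \lor \lnot p) \land (r \lor p) \land (q \lor p) \land \lnot q   [simplify]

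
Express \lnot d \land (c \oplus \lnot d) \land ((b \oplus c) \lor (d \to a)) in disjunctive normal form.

\lnot d \land \lnot c

\lnot d \land (c \oplus \lnot d) \land ((b \oplus c) \lor (d \to a))
⇔ \lnot d \land ((c \land \lnot \lnot d) \lor (\lnot c \land \lnot d)) \land ((b \oplus c) \lor (d \to a))   (expand \oplus)
⇔ \lnot d \land ((c \land \lnot \lnot d) \lor (\lnot c \land \lnot d)) \land ((b \land \lnot c) \lor (\lnot b \land c) \lor (d \to a))   (expand \oplus)
⇔ \lnot d \land ((c \land \lnot \lnot d) \lor (\lnot c \land \lnot d)) \land ((b \land \lnot c) \lor (\lnot b \land c) \lor \lnot d \lor a)   (eliminate \to)
⇔ \lnot d \land ((c \land d) \lor (\lnot c \land \lnot d)) \land ((b \land \lnot c) \lor (\lnot b \land c) \lor \lnot d \lor a)   (double negation)
⇔ (\lnot d \land c \land d \land b \land \lnot c) \lor (\lnot d \land c \land d \land \lnot b \land c) \lor (\lnot d \land c \land d \land \lnot d) \lor (\lnot d \land c \land d \land a) \lor (\lnot d \land \lnot c \land \lnot d \land b \land \lnot c) \lor (\lnot d \land \lnot c \land \lnot d \land \lnot b \land c) \lor (\lnot d \land \lnot c \land \lnot d \land \lnot d) \lor (\lnot d \land \lnot c \land \lnot d \land a)   (distribute \land over \lor)
⇔ \lnot d \land \lnot c   (simplify)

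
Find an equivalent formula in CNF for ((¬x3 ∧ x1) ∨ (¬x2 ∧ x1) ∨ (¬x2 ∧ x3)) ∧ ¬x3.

((¬x3 ∧ x1) ∨ (¬x2 ∧ x1) ∨ (¬x2 ∧ x3)) ∧ ¬x3
≡ (¬x3 ∨ ¬x2 ∨ ¬x2) ∧ (¬x3 ∨ ¬x2 ∨ x3) ∧ (¬x3 ∨ x1 ∨ ¬x2) ∧ (¬x3 ∨ x1 ∨ x3) ∧ (x1 ∨ ¬x2 ∨ ¬x2) ∧ (x1 ∨ ¬x2 ∨ x3) ∧ (x1 ∨ x1 ∨ ¬x2) ∧ (x1 ∨ x1 ∨ x3) ∧ ¬x3   [distribute ∨ over ∧]
≡ (x1 ∨ ¬x2) ∧ (x1 ∨ x3) ∧ ¬x3   [simplify]

(x1 ∨ ¬x2) ∧ (x1 ∨ x3) ∧ ¬x3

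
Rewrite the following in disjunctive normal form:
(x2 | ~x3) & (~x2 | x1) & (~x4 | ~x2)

(x2 & x1 & ~x4) | (~x3 & ~x2) | (~x3 & x1 & ~x4)

(x2 | ~x3) & (~x2 | x1) & (~x4 | ~x2)
≡ (x2 & ~x2 & ~x4) | (x2 & ~x2 & ~x2) | (x2 & x1 & ~x4) | (x2 & x1 & ~x2) | (~x3 & ~x2 & ~x4) | (~x3 & ~x2 & ~x2) | (~x3 & x1 & ~x4) | (~x3 & x1 & ~x2)
≡ (x2 & x1 & ~x4) | (~x3 & ~x2) | (~x3 & x1 & ~x4)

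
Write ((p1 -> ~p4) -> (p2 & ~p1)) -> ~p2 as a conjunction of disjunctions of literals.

((p1 -> ~p4) -> (p2 & ~p1)) -> ~p2
⇔ ~((p1 -> ~p4) -> (p2 & ~p1)) | ~p2   [eliminate ->]
⇔ ~(~(p1 -> ~p4) | (p2 & ~p1)) | ~p2   [eliminate ->]
⇔ ~(~(~p1 | ~p4) | (p2 & ~p1)) | ~p2   [eliminate ->]
⇔ (~~(~p1 | ~p4) & ~(p2 & ~p1)) | ~p2   [De Morgan]
⇔ ((~p1 | ~p4) & ~(p2 & ~p1)) | ~p2   [double negation]
⇔ ((~p1 | ~p4) & (~p2 | ~~p1)) | ~p2   [De Morgan]
⇔ ((~p1 | ~p4) & (~p2 | p1)) | ~p2   [double negation]
⇔ (~p1 | ~p4 | ~p2) & (~p2 | p1 | ~p2)   [distribute | over &]
⇔ (~p1 | ~p4 | ~p2) & (~p2 | p1)   [simplify]

(~p1 | ~p4 | ~p2) & (~p2 | p1)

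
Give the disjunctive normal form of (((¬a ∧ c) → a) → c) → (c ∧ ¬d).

(((¬a ∧ c) → a) → c) → (c ∧ ¬d)
≡ ¬(((¬a ∧ c) → a) → c) ∨ (c ∧ ¬d)   — eliminate →
≡ ¬(¬((¬a ∧ c) → a) ∨ c) ∨ (c ∧ ¬d)   — eliminate →
≡ ¬(¬(¬(¬a ∧ c) ∨ a) ∨ c) ∨ (c ∧ ¬d)   — eliminate →
≡ (¬¬(¬(¬a ∧ c) ∨ a) ∧ ¬c) ∨ (c ∧ ¬d)   — De Morgan
≡ ((¬(¬a ∧ c) ∨ a) ∧ ¬c) ∨ (c ∧ ¬d)   — double negation
≡ ((¬¬a ∨ ¬c ∨ a) ∧ ¬c) ∨ (c ∧ ¬d)   — De Morgan
≡ ((a ∨ ¬c ∨ a) ∧ ¬c) ∨ (c ∧ ¬d)   — double negation
≡ (a ∧ ¬c) ∨ (¬c ∧ ¬c) ∨ (a ∧ ¬c) ∨ (c ∧ ¬d)   — distribute ∧ over ∨
≡ ¬c ∨ (c ∧ ¬d)   — simplify

¬c ∨ (c ∧ ¬d)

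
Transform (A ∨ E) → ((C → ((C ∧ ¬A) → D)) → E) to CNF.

(A ∨ E) → ((C → ((C ∧ ¬A) → D)) → E)
≡ ¬(A ∨ E) ∨ ((C → ((C ∧ ¬A) → D)) → E)   (eliminate →)
≡ ¬(A ∨ E) ∨ ¬(C → ((C ∧ ¬A) → D)) ∨ E   (eliminate →)
≡ ¬(A ∨ E) ∨ ¬(¬C ∨ ((C ∧ ¬A) → D)) ∨ E   (eliminate →)
≡ ¬(A ∨ E) ∨ ¬(¬C ∨ ¬(C ∧ ¬A) ∨ D) ∨ E   (eliminate →)
≡ (¬A ∧ ¬E) ∨ ¬(¬C ∨ ¬(C ∧ ¬A) ∨ D) ∨ E   (De Morgan)
≡ (¬A ∧ ¬E) ∨ (¬¬C ∧ ¬¬(C ∧ ¬A) ∧ ¬D) ∨ E   (De Morgan)
≡ (¬A ∧ ¬E) ∨ (C ∧ ¬¬(C ∧ ¬A) ∧ ¬D) ∨ E   (double negation)
≡ (¬A ∧ ¬E) ∨ (C ∧ C ∧ ¬A ∧ ¬D) ∨ E   (double negation)
≡ (¬A ∨ C ∨ E) ∧ (¬A ∨ C ∨ E) ∧ (¬A ∨ ¬A ∨ E) ∧ (¬A ∨ ¬D ∨ E) ∧ (¬E ∨ C ∨ E) ∧ (¬E ∨ C ∨ E) ∧ (¬E ∨ ¬A ∨ E) ∧ (¬E ∨ ¬D ∨ E)   (distribute ∨ over ∧)
≡ ¬A ∨ E   (simplify)

¬A ∨ E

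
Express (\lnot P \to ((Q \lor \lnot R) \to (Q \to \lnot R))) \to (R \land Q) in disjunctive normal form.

(\lnot P \to ((Q \lor \lnot R) \to (Q \to \lnot R))) \to (R \land Q)
⇔ \lnot (\lnot P \to ((Q \lor \lnot R) \to (Q \to \lnot R))) \lor (R \land Q)   (eliminate \to)
⇔ \lnot (\lnot \lnot P \lor ((Q \lor \lnot R) \to (Q \to \lnot R))) \lor (R \land Q)   (eliminate \to)
⇔ \lnot (\lnot \lnot P \lor \lnot (Q \lor \lnot R) \lor (Q \to \lnot R)) \lor (R \land Q)   (eliminate \to)
⇔ \lnot (\lnot \lnot P \lor \lnot (Q \lor \lnot R) \lor \lnot Q \lor \lnot R) \lor (R \land Q)   (eliminate \to)
⇔ (\lnot \lnot \lnot P \land \lnot \lnot (Q \lor \lnot R) \land \lnot \lnot Q \land \lnot \lnot R) \lor (R \land Q)   (De Morgan)
⇔ (\lnot P \land \lnot \lnot (Q \lor \lnot R) \land \lnot \lnot Q \land \lnot \lnot R) \lor (R \land Q)   (double negation)
⇔ (\lnot P \land (Q \lor \lnot R) \land \lnot \lnot Q \land \lnot \lnot R) \lor (R \land Q)   (double negation)
⇔ (\lnot P \land (Q \lor \lnot R) \land Q \land \lnot \lnot R) \lor (R \land Q)   (double negation)
⇔ (\lnot P \land (Q \lor \lnot R) \land Q \land R) \lor (R \land Q)   (double negation)
⇔ (\lnot P \land Q \land Q \land R) \lor (\lnot P \land \lnot R \land Q \land R) \lor (R \land Q)   (distribute \land over \lor)
⇔ R \land Q   (simplify)

R \land Q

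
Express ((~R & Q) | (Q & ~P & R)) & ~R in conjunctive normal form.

((~R & Q) | (Q & ~P & R)) & ~R
= (~R | Q) & (~R | ~P) & (~R | R) & (Q | Q) & (Q | ~P) & (Q | R) & ~R   [distribute | over &]
= Q & ~R   [simplify]

Q & ~R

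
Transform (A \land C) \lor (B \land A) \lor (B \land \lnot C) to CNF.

(A \lor B) \land (A \lor \lnot C) \land (C \lor B)

(A \land C) \lor (B \land A) \lor (B \land \lnot C)
⇔ (A \lor B \lor B) \land (A \lor B \lor \lnot C) \land (A \lor A \lor B) \land (A \lor A \lor \lnot C) \land (C \lor B \lor B) \land (C \lor B \lor \lnot C) \land (C \lor A \lor B) \land (C \lor A \lor \lnot C)   — distribute \lor over \land
⇔ (A \lor B) \land (A \lor \lnot C) \land (C \lor B)   — simplify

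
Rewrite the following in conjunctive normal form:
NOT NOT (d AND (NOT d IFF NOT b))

d AND (b OR NOT d)

NOT NOT (d AND (NOT d IFF NOT b))
⇔ NOT NOT (d AND (NOT d IMPLIES NOT b) AND (NOT b IMPLIES NOT d))   — eliminate IFF
⇔ NOT NOT (d AND (NOT NOT d OR NOT b) AND (NOT b IMPLIES NOT d))   — eliminate IMPLIES
⇔ NOT NOT (d AND (NOT NOT d OR NOT b) AND (NOT NOT b OR NOT d))   — eliminate IMPLIES
⇔ d AND (NOT NOT d OR NOT b) AND (NOT NOT b OR NOT d)   — double negation
⇔ d AND (d OR NOT b) AND (NOT NOT b OR NOT d)   — double negation
⇔ d AND (d OR NOT b) AND (b OR NOT d)   — double negation
⇔ d AND (b OR NOT d)   — simplify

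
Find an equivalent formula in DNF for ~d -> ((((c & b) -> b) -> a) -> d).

~d -> ((((c & b) -> b) -> a) -> d)
≡ ~~d | ((((c & b) -> b) -> a) -> d)   (eliminate ->)
≡ ~~d | ~(((c & b) -> b) -> a) | d   (eliminate ->)
≡ ~~d | ~(~((c & b) -> b) | a) | d   (eliminate ->)
≡ ~~d | ~(~(~(c & b) | b) | a) | d   (eliminate ->)
≡ d | ~(~(~(c & b) | b) | a) | d   (double negation)
≡ d | (~~(~(c & b) | b) & ~a) | d   (De Morgan)
≡ d | ((~(c & b) | b) & ~a) | d   (double negation)
≡ d | ((~c | ~b | b) & ~a) | d   (De Morgan)
≡ d | (~c & ~a) | (~b & ~a) | (b & ~a) | d   (distribute & over |)
≡ d | (~c & ~a) | (~b & ~a) | (b & ~a)   (simplify)

d | (~c & ~a) | (~b & ~a) | (b & ~a)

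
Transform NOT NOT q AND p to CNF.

q AND p

NOT NOT q AND p
≡ q AND p   — double negation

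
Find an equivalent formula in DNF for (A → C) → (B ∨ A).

B ∨ A

(A → C) → (B ∨ A)
≡ ¬(A → C) ∨ B ∨ A
≡ ¬(¬A ∨ C) ∨ B ∨ A
≡ (¬¬A ∧ ¬C) ∨ B ∨ A
≡ (A ∧ ¬C) ∨ B ∨ A
≡ B ∨ A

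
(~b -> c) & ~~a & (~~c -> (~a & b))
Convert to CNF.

(b | c) & a & (~c | ~a) & (~c | b)

(~b -> c) & ~~a & (~~c -> (~a & b))
= (~~b | c) & ~~a & (~~c -> (~a & b))   [eliminate ->]
= (~~b | c) & ~~a & (~~~c | (~a & b))   [eliminate ->]
= (b | c) & ~~a & (~~~c | (~a & b))   [double negation]
= (b | c) & a & (~~~c | (~a & b))   [double negation]
= (b | c) & a & (~c | (~a & b))   [double negation]
= (b | c) & a & (~c | ~a) & (~c | b)   [distribute | over &]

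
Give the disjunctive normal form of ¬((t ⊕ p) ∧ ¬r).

¬((t ⊕ p) ∧ ¬r)
≡ ¬(((t ∧ ¬p) ∨ (¬t ∧ p)) ∧ ¬r)
≡ ¬((t ∧ ¬p) ∨ (¬t ∧ p)) ∨ ¬¬r
≡ (¬(t ∧ ¬p) ∧ ¬(¬t ∧ p)) ∨ ¬¬r
≡ ((¬t ∨ ¬¬p) ∧ ¬(¬t ∧ p)) ∨ ¬¬r
≡ ((¬t ∨ p) ∧ ¬(¬t ∧ p)) ∨ ¬¬r
≡ ((¬t ∨ p) ∧ (¬¬t ∨ ¬p)) ∨ ¬¬r
≡ ((¬t ∨ p) ∧ (t ∨ ¬p)) ∨ ¬¬r
≡ ((¬t ∨ p) ∧ (t ∨ ¬p)) ∨ r
≡ (¬t ∧ t) ∨ (¬t ∧ ¬p) ∨ (p ∧ t) ∨ (p ∧ ¬p) ∨ r
≡ (¬t ∧ ¬p) ∨ (p ∧ t) ∨ r

(¬t ∧ ¬p) ∨ (p ∧ t) ∨ r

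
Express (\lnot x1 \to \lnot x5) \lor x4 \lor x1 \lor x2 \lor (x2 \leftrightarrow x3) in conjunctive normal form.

(\lnot x1 \to \lnot x5) \lor x4 \lor x1 \lor x2 \lor (x2 \leftrightarrow x3)
⇔ \lnot \lnot x1 \lor \lnot x5 \lor x4 \lor x1 \lor x2 \lor (x2 \leftrightarrow x3)
⇔ \lnot \lnot x1 \lor \lnot x5 \lor x4 \lor x1 \lor x2 \lor ((x2 \to x3) \land (x3 \to x2))
⇔ \lnot \lnot x1 \lor \lnot x5 \lor x4 \lor x1 \lor x2 \lor ((\lnot x2 \lor x3) \land (x3 \to x2))
⇔ \lnot \lnot x1 \lor \lnot x5 \lor x4 \lor x1 \lor x2 \lor ((\lnot x2 \lor x3) \land (\lnot x3 \lor x2))
⇔ x1 \lor \lnot x5 \lor x4 \lor x1 \lor x2 \lor ((\lnot x2 \lor x3) \land (\lnot x3 \lor x2))
⇔ (x1 \lor \lnot x5 \lor x4 \lor x1 \lor x2 \lor \lnot x2 \lor x3) \land (x1 \lor \lnot x5 \lor x4 \lor x1 \lor x2 \lor \lnot x3 \lor x2)
⇔ x1 \lor \lnot x5 \lor x4 \lor x2 \lor \lnot x3

x1 \lor \lnot x5 \lor x4 \lor x2 \lor \lnot x3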